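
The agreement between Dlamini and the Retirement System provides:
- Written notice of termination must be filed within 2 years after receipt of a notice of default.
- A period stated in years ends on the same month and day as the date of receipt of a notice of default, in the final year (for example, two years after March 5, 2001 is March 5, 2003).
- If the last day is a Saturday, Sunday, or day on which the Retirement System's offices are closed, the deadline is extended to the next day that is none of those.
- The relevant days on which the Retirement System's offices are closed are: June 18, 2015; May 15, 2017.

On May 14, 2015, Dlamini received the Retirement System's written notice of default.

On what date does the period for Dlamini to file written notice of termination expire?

2 years after May 14, 2015 is May 14, 2017.
May 14, 2017 is Sunday; May 15, 2017 is a listed holiday. The next qualifying day is May 16, 2017.

May 16, 2017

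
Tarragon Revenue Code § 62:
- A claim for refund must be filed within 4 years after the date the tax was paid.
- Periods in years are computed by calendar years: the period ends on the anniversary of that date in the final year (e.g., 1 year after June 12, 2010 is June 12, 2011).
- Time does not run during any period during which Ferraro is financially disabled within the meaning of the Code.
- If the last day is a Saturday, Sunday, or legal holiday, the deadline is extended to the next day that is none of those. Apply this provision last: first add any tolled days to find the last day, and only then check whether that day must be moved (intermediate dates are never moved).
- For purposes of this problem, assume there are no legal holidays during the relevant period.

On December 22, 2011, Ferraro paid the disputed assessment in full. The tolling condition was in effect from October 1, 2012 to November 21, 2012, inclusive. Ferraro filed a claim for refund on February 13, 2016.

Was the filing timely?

No

4 years after December 22, 2011 is December 22, 2015.
From October 1, 2012 through November 21, 2012 inclusive is 52 days; tolling adds 52 days: December 22, 2015 + 52 days = February 12, 2016.
February 12, 2016 is a Friday and not a legal holiday, so no extension applies.
The deadline is February 12, 2016; the filing on February 13, 2016 is after that date.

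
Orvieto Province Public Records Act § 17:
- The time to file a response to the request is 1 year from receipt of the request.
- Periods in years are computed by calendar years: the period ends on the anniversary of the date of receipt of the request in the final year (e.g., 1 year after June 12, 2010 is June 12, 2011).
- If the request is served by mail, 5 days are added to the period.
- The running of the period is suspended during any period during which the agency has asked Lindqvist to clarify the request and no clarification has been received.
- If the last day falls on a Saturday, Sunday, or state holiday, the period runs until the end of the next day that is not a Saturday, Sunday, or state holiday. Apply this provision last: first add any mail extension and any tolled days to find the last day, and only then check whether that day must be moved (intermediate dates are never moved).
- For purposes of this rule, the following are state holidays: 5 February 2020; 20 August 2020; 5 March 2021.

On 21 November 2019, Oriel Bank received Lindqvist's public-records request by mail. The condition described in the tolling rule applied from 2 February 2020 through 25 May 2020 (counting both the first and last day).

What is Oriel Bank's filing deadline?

1 year after 21 November 2019 is November 21, 2020.
Service was by mail, adding 5 days: November 21, 2020 + 5 days = November 26, 2020.
From February 2, 2020 through May 25, 2020 inclusive is 114 days; tolling adds 114 days: November 26, 2020 + 114 days = March 20, 2021.
March 20, 2021 is Saturday; March 21, 2021 is Sunday. The next qualifying day is March 22, 2021.

March 22, 2021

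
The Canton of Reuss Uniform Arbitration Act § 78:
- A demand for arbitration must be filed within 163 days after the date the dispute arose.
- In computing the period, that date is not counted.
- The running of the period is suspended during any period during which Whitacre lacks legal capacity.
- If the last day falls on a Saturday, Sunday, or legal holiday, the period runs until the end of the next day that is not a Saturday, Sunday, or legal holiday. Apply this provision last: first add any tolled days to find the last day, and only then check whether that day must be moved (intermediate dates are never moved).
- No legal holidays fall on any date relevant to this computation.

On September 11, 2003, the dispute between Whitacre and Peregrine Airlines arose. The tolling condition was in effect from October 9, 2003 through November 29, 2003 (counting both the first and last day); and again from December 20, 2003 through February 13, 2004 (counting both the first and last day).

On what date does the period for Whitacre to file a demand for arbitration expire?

June 8, 2004

163 days after September 11, 2003 is February 21, 2004.
From October 9, 2003 through November 29, 2003 inclusive is 52 days; tolling adds 52 days: February 21, 2004 + 52 days = April 13, 2004.
From December 20, 2003 through February 13, 2004 inclusive is 56 days; tolling adds 56 days: April 13, 2004 + 56 days = June 8, 2004.
June 8, 2004 is a Tuesday and not a legal holiday, so no extension applies.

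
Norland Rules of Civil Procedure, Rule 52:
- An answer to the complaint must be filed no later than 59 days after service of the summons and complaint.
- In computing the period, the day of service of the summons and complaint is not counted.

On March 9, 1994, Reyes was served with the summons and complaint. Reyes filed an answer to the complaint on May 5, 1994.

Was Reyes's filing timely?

59 days after March 9, 1994 is May 7, 1994.
The deadline is May 7, 1994; the filing on May 5, 1994 is on or before that date.

Yes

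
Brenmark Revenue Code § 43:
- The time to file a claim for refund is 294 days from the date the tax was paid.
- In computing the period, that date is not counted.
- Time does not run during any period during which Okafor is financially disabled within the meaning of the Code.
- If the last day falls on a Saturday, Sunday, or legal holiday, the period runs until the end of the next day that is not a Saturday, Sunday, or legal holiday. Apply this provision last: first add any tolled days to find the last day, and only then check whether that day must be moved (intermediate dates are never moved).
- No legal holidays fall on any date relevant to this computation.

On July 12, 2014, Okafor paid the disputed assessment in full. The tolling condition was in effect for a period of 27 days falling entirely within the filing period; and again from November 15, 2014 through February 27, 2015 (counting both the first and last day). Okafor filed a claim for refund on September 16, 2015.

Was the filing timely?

294 days after July 12, 2014 is May 2, 2015.
Tolling adds 27 days: May 2, 2015 + 27 days = May 29, 2015.
From November 15, 2014 through February 27, 2015 inclusive is 105 days; tolling adds 105 days: May 29, 2015 + 105 days = September 11, 2015.
September 11, 2015 is a Friday and not a legal holiday, so no extension applies.
The deadline is September 11, 2015; the filing on September 16, 2015 is after that date.

No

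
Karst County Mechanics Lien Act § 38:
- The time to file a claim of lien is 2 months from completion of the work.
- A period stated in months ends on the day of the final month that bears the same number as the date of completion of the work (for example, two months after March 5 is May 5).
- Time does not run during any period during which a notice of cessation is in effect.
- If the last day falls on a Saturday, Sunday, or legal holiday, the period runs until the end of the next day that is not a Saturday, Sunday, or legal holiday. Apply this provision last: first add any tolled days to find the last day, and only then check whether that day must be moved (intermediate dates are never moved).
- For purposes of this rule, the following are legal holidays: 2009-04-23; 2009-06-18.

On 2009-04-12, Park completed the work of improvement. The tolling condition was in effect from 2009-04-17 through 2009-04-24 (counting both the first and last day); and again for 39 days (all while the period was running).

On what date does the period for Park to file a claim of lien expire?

July 29, 2009

2 months after 2009-04-12 is June 12, 2009.
From April 17, 2009 through April 24, 2009 inclusive is 8 days; tolling adds 8 days: June 12, 2009 + 8 days = June 20, 2009.
Tolling adds 39 days: June 20, 2009 + 39 days = July 29, 2009.
July 29, 2009 is a Wednesday and not a legal holiday, so no extension applies.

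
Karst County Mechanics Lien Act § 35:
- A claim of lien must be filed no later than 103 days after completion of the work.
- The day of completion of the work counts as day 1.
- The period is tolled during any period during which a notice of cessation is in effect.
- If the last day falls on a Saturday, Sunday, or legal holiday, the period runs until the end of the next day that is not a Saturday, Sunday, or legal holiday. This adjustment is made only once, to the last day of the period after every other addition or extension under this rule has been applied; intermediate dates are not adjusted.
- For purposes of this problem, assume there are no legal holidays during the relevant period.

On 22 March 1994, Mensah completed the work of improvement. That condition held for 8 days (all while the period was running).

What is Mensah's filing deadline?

July 11, 1994

Counting 22 March 1994 as day 1, day 103 is July 2, 1994.
Tolling adds 8 days: July 2, 1994 + 8 days = July 10, 1994.
July 10, 1994 is Sunday. The next qualifying day is July 11, 1994.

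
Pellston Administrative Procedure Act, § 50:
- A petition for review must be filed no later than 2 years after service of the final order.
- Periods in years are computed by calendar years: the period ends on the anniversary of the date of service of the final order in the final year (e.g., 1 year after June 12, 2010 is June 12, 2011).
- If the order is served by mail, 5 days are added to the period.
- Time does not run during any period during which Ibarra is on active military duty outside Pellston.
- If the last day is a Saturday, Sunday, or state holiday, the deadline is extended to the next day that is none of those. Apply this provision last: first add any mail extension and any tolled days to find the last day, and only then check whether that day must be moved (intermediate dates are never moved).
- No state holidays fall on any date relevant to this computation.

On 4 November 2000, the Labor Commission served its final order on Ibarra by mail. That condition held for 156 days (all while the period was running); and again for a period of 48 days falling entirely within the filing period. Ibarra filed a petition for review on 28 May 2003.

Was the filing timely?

2 years after 4 November 2000 is November 4, 2002.
Service was by mail, adding 5 days: November 4, 2002 + 5 days = November 9, 2002.
Tolling adds 156 days: November 9, 2002 + 156 days = April 14, 2003.
Tolling adds 48 days: April 14, 2003 + 48 days = June 1, 2003.
June 1, 2003 is Sunday. The next qualifying day is June 2, 2003.
The deadline is June 2, 2003; the filing on May 28, 2003 is on or before that date.

Yes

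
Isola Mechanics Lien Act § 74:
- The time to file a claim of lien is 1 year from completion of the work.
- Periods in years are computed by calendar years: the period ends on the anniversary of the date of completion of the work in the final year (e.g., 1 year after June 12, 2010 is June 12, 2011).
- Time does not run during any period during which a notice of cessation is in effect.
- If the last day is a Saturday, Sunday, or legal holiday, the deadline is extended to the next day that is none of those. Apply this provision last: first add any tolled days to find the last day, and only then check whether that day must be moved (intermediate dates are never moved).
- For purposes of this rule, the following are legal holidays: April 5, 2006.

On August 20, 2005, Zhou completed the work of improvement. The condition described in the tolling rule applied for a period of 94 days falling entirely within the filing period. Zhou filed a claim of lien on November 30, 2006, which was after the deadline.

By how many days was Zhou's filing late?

8 days

1 year after August 20, 2005 is August 20, 2006.
Tolling adds 94 days: August 20, 2006 + 94 days = November 22, 2006.
November 22, 2006 is a Wednesday and not a legal holiday, so no extension applies.
The deadline is November 22, 2006; from November 22, 2006 to November 30, 2006 is 8 days.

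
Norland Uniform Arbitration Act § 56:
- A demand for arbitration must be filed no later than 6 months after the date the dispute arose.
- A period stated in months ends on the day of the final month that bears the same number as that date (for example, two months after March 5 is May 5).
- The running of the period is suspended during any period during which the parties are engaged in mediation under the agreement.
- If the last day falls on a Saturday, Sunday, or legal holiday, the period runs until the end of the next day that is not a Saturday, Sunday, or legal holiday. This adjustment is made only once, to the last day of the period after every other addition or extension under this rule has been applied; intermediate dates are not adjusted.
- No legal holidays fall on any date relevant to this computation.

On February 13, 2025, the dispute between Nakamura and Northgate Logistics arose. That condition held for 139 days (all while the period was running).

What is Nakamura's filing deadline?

December 30, 2025

6 months after February 13, 2025 is August 13, 2025.
Tolling adds 139 days: August 13, 2025 + 139 days = December 30, 2025.
December 30, 2025 is a Tuesday and not a legal holiday, so no extension applies.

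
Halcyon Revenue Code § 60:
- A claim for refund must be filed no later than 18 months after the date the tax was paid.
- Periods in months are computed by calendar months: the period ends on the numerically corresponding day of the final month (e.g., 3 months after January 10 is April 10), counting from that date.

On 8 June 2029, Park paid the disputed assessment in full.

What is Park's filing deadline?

December 8, 2030

18 months after 8 June 2029 is December 8, 2030.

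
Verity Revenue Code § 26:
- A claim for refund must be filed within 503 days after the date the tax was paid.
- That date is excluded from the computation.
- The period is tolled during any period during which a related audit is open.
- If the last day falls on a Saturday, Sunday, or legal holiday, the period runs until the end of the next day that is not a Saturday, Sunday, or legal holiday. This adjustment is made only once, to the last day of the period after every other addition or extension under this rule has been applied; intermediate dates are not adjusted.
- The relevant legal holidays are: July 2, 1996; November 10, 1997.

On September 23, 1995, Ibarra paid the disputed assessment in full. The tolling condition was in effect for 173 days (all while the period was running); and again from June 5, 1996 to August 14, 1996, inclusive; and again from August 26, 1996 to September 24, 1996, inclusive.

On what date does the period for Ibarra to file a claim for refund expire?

November 11, 1997

503 days after September 23, 1995 is February 7, 1997.
Tolling adds 173 days: February 7, 1997 + 173 days = July 30, 1997.
From June 5, 1996 through August 14, 1996 inclusive is 71 days; tolling adds 71 days: July 30, 1997 + 71 days = October 9, 1997.
From August 26, 1996 through September 24, 1996 inclusive is 30 days; tolling adds 30 days: October 9, 1997 + 30 days = November 8, 1997.
November 8, 1997 is Saturday; November 9, 1997 is Sunday; November 10, 1997 is a listed holiday. The next qualifying day is November 11, 1997.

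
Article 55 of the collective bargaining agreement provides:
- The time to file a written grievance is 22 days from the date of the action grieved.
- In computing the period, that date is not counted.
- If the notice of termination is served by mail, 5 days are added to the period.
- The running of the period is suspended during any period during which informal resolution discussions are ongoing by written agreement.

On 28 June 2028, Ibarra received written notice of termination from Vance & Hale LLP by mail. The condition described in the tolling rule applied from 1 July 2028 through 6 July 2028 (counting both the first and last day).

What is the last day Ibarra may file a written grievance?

July 31, 2028

22 days after 28 June 2028 is July 20, 2028.
Service was by mail, adding 5 days: July 20, 2028 + 5 days = July 25, 2028.
From July 1, 2028 through July 6, 2028 inclusive is 6 days; tolling adds 6 days: July 25, 2028 + 6 days = July 31, 2028.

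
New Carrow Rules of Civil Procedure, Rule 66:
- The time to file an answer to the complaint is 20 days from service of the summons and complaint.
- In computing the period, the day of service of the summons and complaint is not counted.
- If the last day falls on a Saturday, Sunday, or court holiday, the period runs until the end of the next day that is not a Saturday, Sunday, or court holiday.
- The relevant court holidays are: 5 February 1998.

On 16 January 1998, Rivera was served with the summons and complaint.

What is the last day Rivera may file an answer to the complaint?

February 6, 1998

20 days after 16 January 1998 is February 5, 1998.
February 5, 1998 is a listed holiday. The next qualifying day is February 6, 1998.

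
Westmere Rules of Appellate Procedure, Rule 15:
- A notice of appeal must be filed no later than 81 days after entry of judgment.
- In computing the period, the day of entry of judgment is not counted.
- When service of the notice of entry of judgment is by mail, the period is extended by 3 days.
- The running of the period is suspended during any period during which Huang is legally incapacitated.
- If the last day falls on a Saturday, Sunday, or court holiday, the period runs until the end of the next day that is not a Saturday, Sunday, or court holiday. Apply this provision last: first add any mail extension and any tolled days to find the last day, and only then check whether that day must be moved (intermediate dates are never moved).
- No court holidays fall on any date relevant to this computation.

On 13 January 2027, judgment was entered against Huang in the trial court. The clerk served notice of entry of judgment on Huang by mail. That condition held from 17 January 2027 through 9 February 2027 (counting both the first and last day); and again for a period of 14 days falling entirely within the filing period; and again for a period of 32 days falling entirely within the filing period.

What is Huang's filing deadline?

81 days after 13 January 2027 is April 4, 2027.
Service was by mail, adding 3 days: April 4, 2027 + 3 days = April 7, 2027.
From January 17, 2027 through February 9, 2027 inclusive is 24 days; tolling adds 24 days: April 7, 2027 + 24 days = May 1, 2027.
Tolling adds 14 days: May 1, 2027 + 14 days = May 15, 2027.
Tolling adds 32 days: May 15, 2027 + 32 days = June 16, 2027.
June 16, 2027 is a Wednesday and not a court holiday, so no extension applies.

June 16, 2027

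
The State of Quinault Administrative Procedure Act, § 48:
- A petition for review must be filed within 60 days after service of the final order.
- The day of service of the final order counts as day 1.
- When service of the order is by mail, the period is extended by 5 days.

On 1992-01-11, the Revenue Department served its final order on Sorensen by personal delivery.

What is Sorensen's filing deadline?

March 10, 1992

Counting 1992-01-11 as day 1, day 60 is March 10, 1992.
Service was not by mail, so no mail extension applies.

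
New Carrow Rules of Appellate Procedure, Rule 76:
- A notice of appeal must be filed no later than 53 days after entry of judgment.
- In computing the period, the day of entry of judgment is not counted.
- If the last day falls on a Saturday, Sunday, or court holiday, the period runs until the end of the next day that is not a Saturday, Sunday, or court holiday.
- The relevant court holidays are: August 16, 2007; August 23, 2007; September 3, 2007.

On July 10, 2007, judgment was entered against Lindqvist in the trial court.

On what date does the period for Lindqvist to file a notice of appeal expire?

53 days after July 10, 2007 is September 1, 2007.
September 1, 2007 is Saturday; September 2, 2007 is Sunday; September 3, 2007 is a listed holiday. The next qualifying day is September 4, 2007.

September 4, 2007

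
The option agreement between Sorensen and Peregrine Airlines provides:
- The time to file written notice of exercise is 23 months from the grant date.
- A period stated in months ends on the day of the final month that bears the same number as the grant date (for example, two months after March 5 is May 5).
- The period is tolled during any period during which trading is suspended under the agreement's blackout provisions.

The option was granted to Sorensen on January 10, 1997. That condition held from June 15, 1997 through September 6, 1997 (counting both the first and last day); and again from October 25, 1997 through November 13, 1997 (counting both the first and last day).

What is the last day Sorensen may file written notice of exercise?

March 24, 1999

23 months after January 10, 1997 is December 10, 1998.
From June 15, 1997 through September 6, 1997 inclusive is 84 days; tolling adds 84 days: December 10, 1998 + 84 days = March 4, 1999.
From October 25, 1997 through November 13, 1997 inclusive is 20 days; tolling adds 20 days: March 4, 1999 + 20 days = March 24, 1999.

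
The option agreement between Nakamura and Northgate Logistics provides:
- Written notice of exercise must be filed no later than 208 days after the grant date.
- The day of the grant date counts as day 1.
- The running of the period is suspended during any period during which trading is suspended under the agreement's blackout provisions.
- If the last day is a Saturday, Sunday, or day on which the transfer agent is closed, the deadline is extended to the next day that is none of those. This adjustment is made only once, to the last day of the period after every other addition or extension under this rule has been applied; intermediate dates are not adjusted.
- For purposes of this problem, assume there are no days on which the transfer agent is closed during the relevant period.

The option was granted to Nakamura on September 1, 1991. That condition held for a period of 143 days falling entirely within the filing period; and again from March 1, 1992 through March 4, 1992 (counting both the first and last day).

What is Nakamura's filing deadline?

Counting September 1, 1991 as day 1, day 208 is March 26, 1992.
Tolling adds 143 days: March 26, 1992 + 143 days = August 16, 1992.
From March 1, 1992 through March 4, 1992 inclusive is 4 days; tolling adds 4 days: August 16, 1992 + 4 days = August 20, 1992.
August 20, 1992 is a Thursday and not a day on which the transfer agent is closed, so no extension applies.

August 20, 1992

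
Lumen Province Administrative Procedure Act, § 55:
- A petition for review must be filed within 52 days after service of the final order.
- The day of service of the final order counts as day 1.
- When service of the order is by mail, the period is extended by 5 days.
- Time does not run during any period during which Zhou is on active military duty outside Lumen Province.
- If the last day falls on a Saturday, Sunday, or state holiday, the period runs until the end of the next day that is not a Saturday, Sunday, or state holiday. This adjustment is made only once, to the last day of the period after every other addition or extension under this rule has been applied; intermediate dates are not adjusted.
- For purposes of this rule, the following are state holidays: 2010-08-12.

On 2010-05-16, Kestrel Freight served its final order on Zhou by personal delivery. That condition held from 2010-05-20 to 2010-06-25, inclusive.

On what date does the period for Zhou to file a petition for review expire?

Counting 2010-05-16 as day 1, day 52 is July 6, 2010.
Service was not by mail, so no mail extension applies.
From May 20, 2010 through June 25, 2010 inclusive is 37 days; tolling adds 37 days: July 6, 2010 + 37 days = August 12, 2010.
August 12, 2010 is a listed holiday. The next qualifying day is August 13, 2010.

August 13, 2010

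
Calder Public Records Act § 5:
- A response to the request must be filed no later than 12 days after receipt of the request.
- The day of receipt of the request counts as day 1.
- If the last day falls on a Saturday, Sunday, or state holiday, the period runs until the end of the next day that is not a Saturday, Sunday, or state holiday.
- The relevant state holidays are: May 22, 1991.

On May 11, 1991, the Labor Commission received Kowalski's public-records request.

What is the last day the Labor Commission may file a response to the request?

Counting May 11, 1991 as day 1, day 12 is May 22, 1991.
May 22, 1991 is a listed holiday. The next qualifying day is May 23, 1991.

May 23, 1991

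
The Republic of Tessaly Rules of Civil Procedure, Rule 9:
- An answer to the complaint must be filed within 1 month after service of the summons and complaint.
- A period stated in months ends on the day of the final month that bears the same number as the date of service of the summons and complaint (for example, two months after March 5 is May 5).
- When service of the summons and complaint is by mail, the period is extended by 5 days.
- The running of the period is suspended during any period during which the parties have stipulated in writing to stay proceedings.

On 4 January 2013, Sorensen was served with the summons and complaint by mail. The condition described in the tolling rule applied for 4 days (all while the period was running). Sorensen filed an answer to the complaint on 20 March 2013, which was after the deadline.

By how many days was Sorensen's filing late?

35 days

1 month after 4 January 2013 is February 4, 2013.
Service was by mail, adding 5 days: February 4, 2013 + 5 days = February 9, 2013.
Tolling adds 4 days: February 9, 2013 + 4 days = February 13, 2013.
The deadline is February 13, 2013; from February 13, 2013 to March 20, 2013 is 35 days.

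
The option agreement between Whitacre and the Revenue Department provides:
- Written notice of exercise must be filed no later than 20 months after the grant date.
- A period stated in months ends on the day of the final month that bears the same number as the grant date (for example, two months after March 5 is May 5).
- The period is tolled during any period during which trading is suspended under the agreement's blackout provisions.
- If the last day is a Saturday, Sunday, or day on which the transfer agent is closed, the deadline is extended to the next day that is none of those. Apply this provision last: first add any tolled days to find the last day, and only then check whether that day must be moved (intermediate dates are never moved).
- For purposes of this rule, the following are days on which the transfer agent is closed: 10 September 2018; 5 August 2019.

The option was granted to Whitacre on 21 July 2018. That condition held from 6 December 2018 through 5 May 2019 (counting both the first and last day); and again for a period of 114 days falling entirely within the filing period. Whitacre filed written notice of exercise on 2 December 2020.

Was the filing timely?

Yes

20 months after 21 July 2018 is March 21, 2020.
From December 6, 2018 through May 5, 2019 inclusive is 151 days; tolling adds 151 days: March 21, 2020 + 151 days = August 19, 2020.
Tolling adds 114 days: August 19, 2020 + 114 days = December 11, 2020.
December 11, 2020 is a Friday and not a day on which the transfer agent is closed, so no extension applies.
The deadline is December 11, 2020; the filing on December 2, 2020 is on or before that date.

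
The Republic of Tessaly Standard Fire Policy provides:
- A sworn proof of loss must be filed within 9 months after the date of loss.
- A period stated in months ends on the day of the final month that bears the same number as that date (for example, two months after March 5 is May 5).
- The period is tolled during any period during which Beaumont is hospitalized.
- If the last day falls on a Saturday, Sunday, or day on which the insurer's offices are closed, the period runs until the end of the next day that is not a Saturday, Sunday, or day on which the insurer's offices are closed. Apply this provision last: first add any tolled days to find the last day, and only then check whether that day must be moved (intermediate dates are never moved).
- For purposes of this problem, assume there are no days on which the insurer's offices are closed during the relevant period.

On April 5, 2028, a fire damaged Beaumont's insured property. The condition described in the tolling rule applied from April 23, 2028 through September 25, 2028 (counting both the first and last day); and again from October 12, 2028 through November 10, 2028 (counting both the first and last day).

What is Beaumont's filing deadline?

9 months after April 5, 2028 is January 5, 2029.
From April 23, 2028 through September 25, 2028 inclusive is 156 days; tolling adds 156 days: January 5, 2029 + 156 days = June 10, 2029.
From October 12, 2028 through November 10, 2028 inclusive is 30 days; tolling adds 30 days: June 10, 2029 + 30 days = July 10, 2029.
July 10, 2029 is a Tuesday and not a day on which the insurer's offices are closed, so no extension applies.

July 10, 2029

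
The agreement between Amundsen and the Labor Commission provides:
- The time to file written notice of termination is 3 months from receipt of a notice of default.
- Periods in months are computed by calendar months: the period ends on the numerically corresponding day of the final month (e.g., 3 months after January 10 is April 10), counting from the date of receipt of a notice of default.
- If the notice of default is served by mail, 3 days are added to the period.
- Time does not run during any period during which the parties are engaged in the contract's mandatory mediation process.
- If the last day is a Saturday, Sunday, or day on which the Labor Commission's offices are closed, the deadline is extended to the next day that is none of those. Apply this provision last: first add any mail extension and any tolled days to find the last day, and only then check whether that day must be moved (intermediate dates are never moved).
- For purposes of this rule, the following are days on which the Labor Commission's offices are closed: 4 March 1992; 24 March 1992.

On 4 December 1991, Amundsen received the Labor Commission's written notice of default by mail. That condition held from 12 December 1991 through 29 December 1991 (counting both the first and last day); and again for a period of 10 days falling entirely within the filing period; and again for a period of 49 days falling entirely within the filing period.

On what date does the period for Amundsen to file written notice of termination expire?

3 months after 4 December 1991 is March 4, 1992.
Service was by mail, adding 3 days: March 4, 1992 + 3 days = March 7, 1992.
From December 12, 1991 through December 29, 1991 inclusive is 18 days; tolling adds 18 days: March 7, 1992 + 18 days = March 25, 1992.
Tolling adds 10 days: March 25, 1992 + 10 days = April 4, 1992.
Tolling adds 49 days: April 4, 1992 + 49 days = May 23, 1992.
May 23, 1992 is Saturday; May 24, 1992 is Sunday. The next qualifying day is May 25, 1992.

May 25, 1992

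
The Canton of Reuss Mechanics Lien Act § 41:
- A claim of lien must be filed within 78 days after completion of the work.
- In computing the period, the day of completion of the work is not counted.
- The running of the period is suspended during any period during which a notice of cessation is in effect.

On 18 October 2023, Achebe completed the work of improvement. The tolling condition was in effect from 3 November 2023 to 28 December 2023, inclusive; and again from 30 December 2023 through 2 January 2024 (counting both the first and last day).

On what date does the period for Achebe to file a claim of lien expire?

78 days after 18 October 2023 is January 4, 2024.
From November 3, 2023 through December 28, 2023 inclusive is 56 days; tolling adds 56 days: January 4, 2024 + 56 days = February 29, 2024.
From December 30, 2023 through January 2, 2024 inclusive is 4 days; tolling adds 4 days: February 29, 2024 + 4 days = March 4, 2024.

March 4, 2024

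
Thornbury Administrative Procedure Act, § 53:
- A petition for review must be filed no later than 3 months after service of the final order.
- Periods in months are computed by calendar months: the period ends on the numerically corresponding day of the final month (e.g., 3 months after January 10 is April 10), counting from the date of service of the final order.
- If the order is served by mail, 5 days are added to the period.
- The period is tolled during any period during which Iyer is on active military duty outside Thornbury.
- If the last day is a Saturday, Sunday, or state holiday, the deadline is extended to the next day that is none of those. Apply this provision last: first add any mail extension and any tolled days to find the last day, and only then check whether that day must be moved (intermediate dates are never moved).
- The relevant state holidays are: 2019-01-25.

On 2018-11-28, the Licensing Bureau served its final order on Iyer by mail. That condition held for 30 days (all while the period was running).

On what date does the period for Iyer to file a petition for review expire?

3 months after 2018-11-28 is February 28, 2019.
Service was by mail, adding 5 days: February 28, 2019 + 5 days = March 5, 2019.
Tolling adds 30 days: March 5, 2019 + 30 days = April 4, 2019.
April 4, 2019 is a Thursday and not a state holiday, so no extension applies.

April 4, 2019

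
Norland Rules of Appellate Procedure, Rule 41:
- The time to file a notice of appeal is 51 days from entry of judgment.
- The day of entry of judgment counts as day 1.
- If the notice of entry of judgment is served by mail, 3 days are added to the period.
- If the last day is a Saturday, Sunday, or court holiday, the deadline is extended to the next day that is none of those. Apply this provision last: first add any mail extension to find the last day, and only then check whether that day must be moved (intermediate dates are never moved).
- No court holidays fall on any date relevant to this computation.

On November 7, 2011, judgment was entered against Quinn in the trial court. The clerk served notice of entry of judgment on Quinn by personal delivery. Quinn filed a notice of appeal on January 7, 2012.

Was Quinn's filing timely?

Counting November 7, 2011 as day 1, day 51 is December 27, 2011.
Service was not by mail, so no mail extension applies.
December 27, 2011 is a Tuesday and not a court holiday, so no extension applies.
The deadline is December 27, 2011; the filing on January 7, 2012 is after that date.

No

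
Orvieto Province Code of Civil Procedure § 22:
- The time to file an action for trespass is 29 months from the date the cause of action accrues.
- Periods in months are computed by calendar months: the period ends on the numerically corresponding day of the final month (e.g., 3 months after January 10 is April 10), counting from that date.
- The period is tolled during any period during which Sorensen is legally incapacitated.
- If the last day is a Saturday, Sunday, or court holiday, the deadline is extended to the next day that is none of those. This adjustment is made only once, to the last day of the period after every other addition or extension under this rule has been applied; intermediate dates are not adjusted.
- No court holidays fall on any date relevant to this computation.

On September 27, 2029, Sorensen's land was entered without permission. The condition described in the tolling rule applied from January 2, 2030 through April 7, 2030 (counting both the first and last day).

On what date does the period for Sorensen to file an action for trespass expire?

29 months after September 27, 2029 is February 27, 2032.
From January 2, 2030 through April 7, 2030 inclusive is 96 days; tolling adds 96 days: February 27, 2032 + 96 days = June 2, 2032.
June 2, 2032 is a Wednesday and not a court holiday, so no extension applies.

June 2, 2032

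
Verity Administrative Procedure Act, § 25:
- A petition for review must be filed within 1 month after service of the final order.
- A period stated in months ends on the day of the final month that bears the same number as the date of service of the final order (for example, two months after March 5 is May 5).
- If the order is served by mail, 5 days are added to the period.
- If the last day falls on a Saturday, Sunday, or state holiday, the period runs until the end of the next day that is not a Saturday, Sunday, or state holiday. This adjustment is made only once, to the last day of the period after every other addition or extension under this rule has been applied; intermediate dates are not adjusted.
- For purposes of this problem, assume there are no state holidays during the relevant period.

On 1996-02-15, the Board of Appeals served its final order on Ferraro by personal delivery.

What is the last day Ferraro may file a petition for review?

March 15, 1996

1 month after 1996-02-15 is March 15, 1996.
Service was not by mail, so no mail extension applies.
March 15, 1996 is a Friday and not a state holiday, so no extension applies.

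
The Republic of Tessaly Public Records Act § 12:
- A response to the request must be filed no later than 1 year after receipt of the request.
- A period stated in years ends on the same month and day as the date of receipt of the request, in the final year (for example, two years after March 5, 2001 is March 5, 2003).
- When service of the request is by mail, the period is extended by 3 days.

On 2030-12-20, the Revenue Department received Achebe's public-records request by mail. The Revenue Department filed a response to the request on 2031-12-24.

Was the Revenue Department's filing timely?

1 year after 2030-12-20 is December 20, 2031.
Service was by mail, adding 3 days: December 20, 2031 + 3 days = December 23, 2031.
The deadline is December 23, 2031; the filing on December 24, 2031 is after that date.

No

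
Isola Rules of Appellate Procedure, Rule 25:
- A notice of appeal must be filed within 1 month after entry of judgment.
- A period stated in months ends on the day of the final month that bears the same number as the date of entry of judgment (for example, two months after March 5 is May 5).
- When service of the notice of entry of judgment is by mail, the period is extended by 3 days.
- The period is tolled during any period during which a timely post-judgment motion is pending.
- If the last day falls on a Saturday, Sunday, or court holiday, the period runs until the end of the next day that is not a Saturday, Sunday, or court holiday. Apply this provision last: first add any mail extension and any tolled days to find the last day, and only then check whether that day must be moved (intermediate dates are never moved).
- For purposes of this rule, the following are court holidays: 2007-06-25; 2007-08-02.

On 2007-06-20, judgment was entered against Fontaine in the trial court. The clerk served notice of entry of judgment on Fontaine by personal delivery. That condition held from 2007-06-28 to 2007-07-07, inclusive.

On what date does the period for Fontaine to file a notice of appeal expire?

1 month after 2007-06-20 is July 20, 2007.
Service was not by mail, so no mail extension applies.
From June 28, 2007 through July 7, 2007 inclusive is 10 days; tolling adds 10 days: July 20, 2007 + 10 days = July 30, 2007.
July 30, 2007 is a Monday and not a court holiday, so no extension applies.

July 30, 2007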